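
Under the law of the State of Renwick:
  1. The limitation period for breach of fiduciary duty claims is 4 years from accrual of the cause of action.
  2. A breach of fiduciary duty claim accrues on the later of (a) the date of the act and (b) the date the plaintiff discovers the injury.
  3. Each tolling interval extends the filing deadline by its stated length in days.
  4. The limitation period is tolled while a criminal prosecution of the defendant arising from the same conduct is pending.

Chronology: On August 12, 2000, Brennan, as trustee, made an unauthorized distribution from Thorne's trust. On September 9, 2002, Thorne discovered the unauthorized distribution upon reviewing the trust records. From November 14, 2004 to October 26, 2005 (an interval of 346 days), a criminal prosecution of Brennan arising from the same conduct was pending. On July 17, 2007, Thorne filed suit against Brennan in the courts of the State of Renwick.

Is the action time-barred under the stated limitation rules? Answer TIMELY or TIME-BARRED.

Because discovery on September 9, 2002 post-dates the August 12, 2000 act, accrual under the later-of rule falls on September 9, 2002.
4 years from September 9, 2002 is September 9, 2006.
The period was tolled for 346 days by the pending criminal prosecution (November 14, 2004 to October 26, 2005), pushing the deadline to August 21, 2007.
The July 17, 2007 filing precedes the August 21, 2007 deadline; the claim is timely.

TIMELY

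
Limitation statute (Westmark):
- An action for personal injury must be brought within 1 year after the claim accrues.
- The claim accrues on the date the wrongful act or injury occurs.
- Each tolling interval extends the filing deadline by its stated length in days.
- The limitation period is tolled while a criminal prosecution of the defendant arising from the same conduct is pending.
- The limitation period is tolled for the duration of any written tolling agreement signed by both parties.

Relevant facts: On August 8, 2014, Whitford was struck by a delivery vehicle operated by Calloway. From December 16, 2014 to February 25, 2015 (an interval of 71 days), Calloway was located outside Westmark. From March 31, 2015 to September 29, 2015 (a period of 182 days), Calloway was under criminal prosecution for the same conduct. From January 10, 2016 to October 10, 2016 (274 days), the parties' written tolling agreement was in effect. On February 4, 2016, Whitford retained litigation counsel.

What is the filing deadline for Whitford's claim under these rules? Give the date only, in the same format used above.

November 6, 2016

The claim accrued on August 8, 2014, when the wrongful act occurred.
The untolled deadline — 1 year after August 8, 2014 — is August 8, 2015.
Because the pending criminal prosecution ran from March 31, 2015 to September 29, 2015, the deadline is extended by 182 days to February 6, 2016.
Because the written tolling agreement ran from January 10, 2016 to October 10, 2016, the deadline is extended by 274 days to November 6, 2016.
No stated provision tolls the period for the defendant's absence, so the interval from December 16, 2014 to February 25, 2015 has no effect on the deadline.
None of the other events listed affects the running of the period under the stated rules.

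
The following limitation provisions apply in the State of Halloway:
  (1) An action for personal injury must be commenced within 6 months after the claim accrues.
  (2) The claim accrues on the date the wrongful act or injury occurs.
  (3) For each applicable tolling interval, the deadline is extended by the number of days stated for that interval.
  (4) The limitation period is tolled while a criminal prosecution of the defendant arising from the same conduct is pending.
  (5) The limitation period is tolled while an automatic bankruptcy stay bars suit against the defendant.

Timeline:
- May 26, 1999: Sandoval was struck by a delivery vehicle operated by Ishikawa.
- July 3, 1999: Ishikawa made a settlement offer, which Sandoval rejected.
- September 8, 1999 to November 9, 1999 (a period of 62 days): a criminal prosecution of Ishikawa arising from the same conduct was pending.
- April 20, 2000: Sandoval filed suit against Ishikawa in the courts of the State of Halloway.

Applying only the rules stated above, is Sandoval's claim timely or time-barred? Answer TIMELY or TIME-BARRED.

The claim accrued on May 26, 1999, when the wrongful act occurred.
Adding the 6 months base period to May 26, 1999 gives a deadline of November 26, 1999, before any tolling.
The pending criminal prosecution from September 8, 1999 to November 9, 1999 tolled the period for 62 days, extending the deadline to January 27, 2000.
The other events in the timeline have no effect on the limitation period under the stated rules.
Sandoval filed on April 20, 2000, after the January 27, 2000 deadline, so the action is time-barred.

TIME-BARRED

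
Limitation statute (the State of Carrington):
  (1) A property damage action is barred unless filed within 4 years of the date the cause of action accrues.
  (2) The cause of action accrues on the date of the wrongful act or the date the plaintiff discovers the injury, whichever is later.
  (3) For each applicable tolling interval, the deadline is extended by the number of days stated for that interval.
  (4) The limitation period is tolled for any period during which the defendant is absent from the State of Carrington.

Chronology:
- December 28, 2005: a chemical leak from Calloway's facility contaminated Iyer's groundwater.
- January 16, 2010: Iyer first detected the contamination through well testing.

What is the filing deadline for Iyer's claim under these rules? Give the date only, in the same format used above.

January 16, 2014

Because discovery on January 16, 2010 post-dates the December 28, 2005 act, accrual under the later-of rule falls on January 16, 2010.
The untolled deadline — 4 years after January 16, 2010 — is January 16, 2014.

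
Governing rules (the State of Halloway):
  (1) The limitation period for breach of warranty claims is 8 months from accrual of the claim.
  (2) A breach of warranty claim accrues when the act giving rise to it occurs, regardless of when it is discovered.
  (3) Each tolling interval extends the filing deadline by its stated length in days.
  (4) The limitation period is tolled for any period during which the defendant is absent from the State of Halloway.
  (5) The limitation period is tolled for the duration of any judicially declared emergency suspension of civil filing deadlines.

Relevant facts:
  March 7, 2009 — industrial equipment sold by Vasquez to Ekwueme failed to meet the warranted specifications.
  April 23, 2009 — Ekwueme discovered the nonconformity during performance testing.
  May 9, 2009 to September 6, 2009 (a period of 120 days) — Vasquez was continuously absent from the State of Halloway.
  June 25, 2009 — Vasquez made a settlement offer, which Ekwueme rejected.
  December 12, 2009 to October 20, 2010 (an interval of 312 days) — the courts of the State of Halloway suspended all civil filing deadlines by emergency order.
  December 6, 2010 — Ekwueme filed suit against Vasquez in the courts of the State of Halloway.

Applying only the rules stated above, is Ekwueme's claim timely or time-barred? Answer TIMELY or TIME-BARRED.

The claim accrued on March 7, 2009, when the wrongful act occurred; under the stated occurrence rule the April 23, 2009 discovery does not delay accrual.
Adding the 8 months base period to March 7, 2009 gives a deadline of November 7, 2009, before any tolling.
The defendant's absence from the jurisdiction from May 9, 2009 to September 6, 2009 tolled the period for 120 days, extending the deadline to March 7, 2010.
The emergency suspension of filing deadlines from December 12, 2009 to October 20, 2010 tolled the period for 312 days, extending the deadline to January 13, 2011.
Nothing else in the chronology tolls or restarts the period.
Ekwueme filed on December 6, 2010, before the January 13, 2011 deadline, so the action is timely.

TIMELY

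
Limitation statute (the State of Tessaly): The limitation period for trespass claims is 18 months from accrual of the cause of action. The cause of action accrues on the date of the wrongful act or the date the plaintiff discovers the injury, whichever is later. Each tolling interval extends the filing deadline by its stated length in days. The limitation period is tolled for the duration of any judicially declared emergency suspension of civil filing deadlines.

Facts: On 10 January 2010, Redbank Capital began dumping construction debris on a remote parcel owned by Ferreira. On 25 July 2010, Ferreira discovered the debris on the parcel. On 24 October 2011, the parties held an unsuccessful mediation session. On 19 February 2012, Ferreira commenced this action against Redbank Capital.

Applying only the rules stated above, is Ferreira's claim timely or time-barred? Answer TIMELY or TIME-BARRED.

Because discovery on 25 July 2010 post-dates the 10 January 2010 act, accrual under the later-of rule falls on 25 July 2010.
Adding the 18 months base period to 25 July 2010 gives a deadline of 25 January 2012, before any tolling.
None of the other events listed affects the running of the period under the stated rules.
Filing on 19 February 2012 missed the 25 January 2012 deadline — the action is time-barred.

TIME-BARRED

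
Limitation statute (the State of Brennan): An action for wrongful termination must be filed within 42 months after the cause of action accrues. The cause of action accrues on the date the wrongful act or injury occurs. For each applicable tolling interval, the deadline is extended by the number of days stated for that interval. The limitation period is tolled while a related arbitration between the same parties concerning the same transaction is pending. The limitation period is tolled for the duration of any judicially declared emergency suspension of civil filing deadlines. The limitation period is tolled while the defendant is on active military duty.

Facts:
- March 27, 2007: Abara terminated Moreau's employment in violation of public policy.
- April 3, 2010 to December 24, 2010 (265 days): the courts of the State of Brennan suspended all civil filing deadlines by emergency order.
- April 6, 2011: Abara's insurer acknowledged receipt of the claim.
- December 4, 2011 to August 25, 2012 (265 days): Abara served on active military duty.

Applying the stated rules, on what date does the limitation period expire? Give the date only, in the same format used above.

June 19, 2011

The cause of action accrued on March 27, 2007, the date of the act.
42 months from March 27, 2007 is September 27, 2010.
The emergency suspension of filing deadlines from April 3, 2010 to December 24, 2010 tolled the period for 265 days, extending the deadline to June 19, 2011.
The defendant's active military service from December 4, 2011 to August 25, 2012 began after the period had already run on June 19, 2011, so it has no tolling effect.
Nothing else in the chronology tolls or restarts the period.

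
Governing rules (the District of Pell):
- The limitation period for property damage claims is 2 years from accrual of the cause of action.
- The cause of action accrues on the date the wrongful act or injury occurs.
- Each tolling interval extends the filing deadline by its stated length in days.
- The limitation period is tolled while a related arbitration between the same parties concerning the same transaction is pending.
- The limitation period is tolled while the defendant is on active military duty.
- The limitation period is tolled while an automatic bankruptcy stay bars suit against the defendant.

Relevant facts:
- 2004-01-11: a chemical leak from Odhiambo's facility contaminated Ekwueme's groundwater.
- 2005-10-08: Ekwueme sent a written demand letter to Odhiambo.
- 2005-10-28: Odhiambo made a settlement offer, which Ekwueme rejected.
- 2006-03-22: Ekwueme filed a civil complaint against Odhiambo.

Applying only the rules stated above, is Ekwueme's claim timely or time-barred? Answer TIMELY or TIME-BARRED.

The cause of action accrued on 2004-01-11, the date of the act.
2 years from 2004-01-11 is 2006-01-11.
Nothing else in the chronology tolls or restarts the period.
Ekwueme filed on 2006-03-22, after the 2006-01-11 deadline, so the action is time-barred.

TIME-BARRED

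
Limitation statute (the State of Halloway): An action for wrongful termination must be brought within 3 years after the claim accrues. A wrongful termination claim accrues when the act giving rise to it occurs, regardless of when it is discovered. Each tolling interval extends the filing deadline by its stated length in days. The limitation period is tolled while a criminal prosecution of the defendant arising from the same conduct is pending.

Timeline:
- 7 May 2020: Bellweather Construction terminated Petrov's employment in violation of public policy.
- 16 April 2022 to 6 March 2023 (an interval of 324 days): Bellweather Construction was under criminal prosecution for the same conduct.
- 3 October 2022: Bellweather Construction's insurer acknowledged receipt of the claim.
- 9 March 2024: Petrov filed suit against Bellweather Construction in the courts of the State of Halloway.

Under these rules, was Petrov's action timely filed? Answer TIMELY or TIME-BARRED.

The claim accrued on 7 May 2020, when the wrongful act occurred.
Adding the 3 years base period to 7 May 2020 gives a deadline of 7 May 2023, before any tolling.
The pending criminal prosecution from 16 April 2022 to 6 March 2023 tolled the period for 324 days, extending the deadline to 26 March 2024.
Nothing else in the chronology tolls or restarts the period.
The 9 March 2024 filing precedes the 26 March 2024 deadline; the claim is timely.

TIMELY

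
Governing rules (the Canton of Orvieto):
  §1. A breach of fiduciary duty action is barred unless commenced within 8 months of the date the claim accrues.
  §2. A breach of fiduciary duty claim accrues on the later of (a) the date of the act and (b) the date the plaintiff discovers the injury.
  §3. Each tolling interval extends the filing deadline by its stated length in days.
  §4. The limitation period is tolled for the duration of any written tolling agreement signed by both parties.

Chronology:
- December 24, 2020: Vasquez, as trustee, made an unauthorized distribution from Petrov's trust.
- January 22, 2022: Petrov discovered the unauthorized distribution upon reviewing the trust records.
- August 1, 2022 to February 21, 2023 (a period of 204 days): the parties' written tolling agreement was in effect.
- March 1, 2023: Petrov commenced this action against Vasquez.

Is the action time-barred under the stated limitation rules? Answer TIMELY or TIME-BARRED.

TIMELY

Because discovery on January 22, 2022 post-dates the December 24, 2020 act, accrual under the later-of rule falls on January 22, 2022.
The untolled deadline — 8 months after January 22, 2022 — is September 22, 2022.
The period was tolled for 204 days by the written tolling agreement (August 1, 2022 to February 21, 2023), pushing the deadline to April 14, 2023.
Petrov filed on March 1, 2023, before the April 14, 2023 deadline, so the action is timely.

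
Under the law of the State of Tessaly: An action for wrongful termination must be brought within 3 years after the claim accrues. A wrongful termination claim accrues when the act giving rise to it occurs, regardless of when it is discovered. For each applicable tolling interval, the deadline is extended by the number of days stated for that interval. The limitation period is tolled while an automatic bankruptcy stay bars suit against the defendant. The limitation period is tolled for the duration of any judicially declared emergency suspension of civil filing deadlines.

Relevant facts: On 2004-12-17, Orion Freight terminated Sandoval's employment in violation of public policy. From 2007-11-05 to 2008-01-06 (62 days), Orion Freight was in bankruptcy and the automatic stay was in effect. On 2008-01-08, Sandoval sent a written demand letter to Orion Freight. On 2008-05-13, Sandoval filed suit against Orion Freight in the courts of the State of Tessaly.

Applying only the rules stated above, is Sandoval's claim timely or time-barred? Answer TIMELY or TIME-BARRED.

TIME-BARRED

The limitation period began to run on 2004-12-17.
The untolled deadline — 3 years after 2004-12-17 — is 2007-12-17.
The period was tolled for 62 days by the automatic bankruptcy stay (2007-11-05 to 2008-01-06), pushing the deadline to 2008-02-17.
Nothing else in the chronology tolls or restarts the period.
Filing on 2008-05-13 missed the 2008-02-17 deadline — the action is time-barred.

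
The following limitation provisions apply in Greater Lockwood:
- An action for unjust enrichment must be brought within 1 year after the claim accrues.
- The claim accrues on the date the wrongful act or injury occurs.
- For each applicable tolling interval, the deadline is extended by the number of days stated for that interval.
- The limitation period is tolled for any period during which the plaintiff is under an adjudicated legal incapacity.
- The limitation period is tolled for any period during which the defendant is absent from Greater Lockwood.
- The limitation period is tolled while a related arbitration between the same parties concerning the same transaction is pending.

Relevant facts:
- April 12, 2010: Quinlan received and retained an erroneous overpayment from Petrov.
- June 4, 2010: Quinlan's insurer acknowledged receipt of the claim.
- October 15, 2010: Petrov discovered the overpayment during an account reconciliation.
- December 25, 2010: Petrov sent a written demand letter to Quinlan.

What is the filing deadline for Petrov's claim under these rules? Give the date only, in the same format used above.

April 12, 2011

Because the rule ties accrual to occurrence, the claim accrued on April 12, 2010, not on the October 15, 2010 discovery date.
Adding the 1 year base period to April 12, 2010 gives a deadline of April 12, 2011, before any tolling.
The other events in the timeline have no effect on the limitation period under the stated rules.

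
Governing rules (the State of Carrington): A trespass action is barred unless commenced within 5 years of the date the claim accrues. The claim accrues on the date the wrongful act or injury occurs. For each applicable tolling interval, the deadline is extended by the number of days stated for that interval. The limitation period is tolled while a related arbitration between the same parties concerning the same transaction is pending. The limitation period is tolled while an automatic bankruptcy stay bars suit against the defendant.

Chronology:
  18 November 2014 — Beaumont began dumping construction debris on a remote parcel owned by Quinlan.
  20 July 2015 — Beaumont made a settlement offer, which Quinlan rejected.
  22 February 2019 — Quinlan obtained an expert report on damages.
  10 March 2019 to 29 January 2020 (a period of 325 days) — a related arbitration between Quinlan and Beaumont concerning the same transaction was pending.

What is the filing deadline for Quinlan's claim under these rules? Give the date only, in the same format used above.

8 October 2020

The limitation period began to run on 18 November 2014.
5 years from 18 November 2014 is 18 November 2019.
The period was tolled for 325 days by the pending related arbitration (10 March 2019 to 29 January 2020), pushing the deadline to 8 October 2020.
None of the other events listed affects the running of the period under the stated rules.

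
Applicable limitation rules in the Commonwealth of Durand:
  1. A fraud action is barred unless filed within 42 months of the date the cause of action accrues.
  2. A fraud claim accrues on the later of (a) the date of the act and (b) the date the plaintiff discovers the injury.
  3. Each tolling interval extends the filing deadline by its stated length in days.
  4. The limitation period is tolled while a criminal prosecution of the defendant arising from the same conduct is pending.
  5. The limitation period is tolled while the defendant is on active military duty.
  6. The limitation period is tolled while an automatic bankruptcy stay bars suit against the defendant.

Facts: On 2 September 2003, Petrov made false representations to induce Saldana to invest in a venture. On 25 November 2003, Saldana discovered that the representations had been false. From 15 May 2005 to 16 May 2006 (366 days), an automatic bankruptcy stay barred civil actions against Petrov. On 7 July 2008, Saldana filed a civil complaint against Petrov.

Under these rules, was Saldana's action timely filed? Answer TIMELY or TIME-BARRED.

The claim accrued on 25 November 2003 — the later of the 2 September 2003 act and the 25 November 2003 discovery.
Adding the 42 months base period to 25 November 2003 gives a deadline of 25 May 2007, before any tolling.
The period was tolled for 366 days by the automatic bankruptcy stay (15 May 2005 to 16 May 2006), pushing the deadline to 25 May 2008.
Saldana filed on 7 July 2008, after the 25 May 2008 deadline, so the action is time-barred.

TIME-BARRED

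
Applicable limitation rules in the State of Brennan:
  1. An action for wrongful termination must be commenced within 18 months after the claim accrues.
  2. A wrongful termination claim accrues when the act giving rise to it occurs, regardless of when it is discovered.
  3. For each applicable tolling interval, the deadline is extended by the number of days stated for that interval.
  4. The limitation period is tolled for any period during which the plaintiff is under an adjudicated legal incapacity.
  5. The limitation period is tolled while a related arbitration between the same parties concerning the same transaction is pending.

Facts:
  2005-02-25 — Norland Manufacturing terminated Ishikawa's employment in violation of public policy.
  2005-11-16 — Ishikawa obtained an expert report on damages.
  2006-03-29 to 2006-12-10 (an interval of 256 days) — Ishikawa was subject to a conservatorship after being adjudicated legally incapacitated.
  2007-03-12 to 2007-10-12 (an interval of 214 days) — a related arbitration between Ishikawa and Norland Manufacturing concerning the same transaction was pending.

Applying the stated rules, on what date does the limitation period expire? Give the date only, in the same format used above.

The limitation period began to run on 2005-02-25.
Adding the 18 months base period to 2005-02-25 gives a deadline of 2006-08-25, before any tolling.
Because the plaintiff's legal incapacity ran from 2006-03-29 to 2006-12-10, the deadline is extended by 256 days to 2007-05-08.
Because the pending related arbitration ran from 2007-03-12 to 2007-10-12, the deadline is extended by 214 days to 2007-12-08.
The other events in the timeline have no effect on the limitation period under the stated rules.

2007-12-08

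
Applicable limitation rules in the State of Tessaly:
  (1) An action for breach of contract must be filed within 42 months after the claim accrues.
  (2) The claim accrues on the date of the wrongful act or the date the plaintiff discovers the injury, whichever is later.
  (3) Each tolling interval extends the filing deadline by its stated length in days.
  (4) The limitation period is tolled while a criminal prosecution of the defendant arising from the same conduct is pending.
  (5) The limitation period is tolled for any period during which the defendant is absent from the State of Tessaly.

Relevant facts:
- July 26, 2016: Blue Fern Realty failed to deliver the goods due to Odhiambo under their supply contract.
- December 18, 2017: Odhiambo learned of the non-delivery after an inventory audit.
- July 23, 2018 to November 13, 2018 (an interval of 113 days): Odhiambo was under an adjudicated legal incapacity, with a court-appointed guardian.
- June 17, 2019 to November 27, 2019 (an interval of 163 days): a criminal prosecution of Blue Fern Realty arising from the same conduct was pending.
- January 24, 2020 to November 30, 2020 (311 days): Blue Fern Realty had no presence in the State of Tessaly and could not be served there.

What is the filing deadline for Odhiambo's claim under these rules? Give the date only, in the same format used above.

Taking the later of the act (July 26, 2016) and discovery (December 18, 2017), the claim accrued on December 18, 2017.
The untolled deadline — 42 months after December 18, 2017 — is June 18, 2021.
Because the pending criminal prosecution ran from June 17, 2019 to November 27, 2019, the deadline is extended by 163 days to November 28, 2021.
Because the defendant's absence from the jurisdiction ran from January 24, 2020 to November 30, 2020, the deadline is extended by 311 days to October 5, 2022.
Although the plaintiff's incapacity ran from July 23, 2018 to November 13, 2018, the stated rules do not make that a tolling event, so it is disregarded.

October 5, 2022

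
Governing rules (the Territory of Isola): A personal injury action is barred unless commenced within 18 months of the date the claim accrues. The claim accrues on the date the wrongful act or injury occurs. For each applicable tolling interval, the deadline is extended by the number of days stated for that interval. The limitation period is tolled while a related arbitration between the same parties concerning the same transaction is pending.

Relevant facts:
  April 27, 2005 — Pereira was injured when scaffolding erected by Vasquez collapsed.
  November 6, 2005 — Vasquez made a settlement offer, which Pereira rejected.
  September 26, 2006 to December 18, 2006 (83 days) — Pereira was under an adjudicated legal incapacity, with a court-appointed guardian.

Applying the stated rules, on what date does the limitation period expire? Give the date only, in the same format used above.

The claim accrued on April 27, 2005, the date of the act.
18 months from April 27, 2005 is October 27, 2006.
No stated provision tolls the period for the plaintiff's incapacity, so the interval from September 26, 2006 to December 18, 2006 has no effect on the deadline.
Nothing else in the chronology tolls or restarts the period.

October 27, 2006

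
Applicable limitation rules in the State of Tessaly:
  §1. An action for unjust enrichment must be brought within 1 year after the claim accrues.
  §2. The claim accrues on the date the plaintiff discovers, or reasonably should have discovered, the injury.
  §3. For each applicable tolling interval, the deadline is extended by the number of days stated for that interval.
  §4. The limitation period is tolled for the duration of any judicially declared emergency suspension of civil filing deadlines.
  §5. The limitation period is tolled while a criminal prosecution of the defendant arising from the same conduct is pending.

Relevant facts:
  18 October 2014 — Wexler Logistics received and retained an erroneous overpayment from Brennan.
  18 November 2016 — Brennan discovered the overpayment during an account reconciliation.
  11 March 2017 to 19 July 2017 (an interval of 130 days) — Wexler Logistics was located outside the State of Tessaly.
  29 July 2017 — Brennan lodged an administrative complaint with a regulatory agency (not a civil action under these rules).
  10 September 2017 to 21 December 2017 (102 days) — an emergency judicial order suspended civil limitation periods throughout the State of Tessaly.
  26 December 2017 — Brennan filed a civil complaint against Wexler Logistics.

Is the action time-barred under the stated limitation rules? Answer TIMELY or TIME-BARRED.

TIMELY

Under the discovery rule, the claim accrued on 18 November 2016, when Brennan discovered the injury — not on the 18 October 2014 date of the underlying act.
Adding the 1 year base period to 18 November 2016 gives a deadline of 18 November 2017, before any tolling.
The period was tolled for 102 days by the emergency suspension of filing deadlines (10 September 2017 to 21 December 2017), pushing the deadline to 28 February 2018.
No stated provision tolls the period for the defendant's absence, so the interval from 11 March 2017 to 19 July 2017 has no effect on the deadline.
None of the other events listed affects the running of the period under the stated rules.
Filing on 26 December 2017 beat the 28 February 2018 deadline — the action is timely.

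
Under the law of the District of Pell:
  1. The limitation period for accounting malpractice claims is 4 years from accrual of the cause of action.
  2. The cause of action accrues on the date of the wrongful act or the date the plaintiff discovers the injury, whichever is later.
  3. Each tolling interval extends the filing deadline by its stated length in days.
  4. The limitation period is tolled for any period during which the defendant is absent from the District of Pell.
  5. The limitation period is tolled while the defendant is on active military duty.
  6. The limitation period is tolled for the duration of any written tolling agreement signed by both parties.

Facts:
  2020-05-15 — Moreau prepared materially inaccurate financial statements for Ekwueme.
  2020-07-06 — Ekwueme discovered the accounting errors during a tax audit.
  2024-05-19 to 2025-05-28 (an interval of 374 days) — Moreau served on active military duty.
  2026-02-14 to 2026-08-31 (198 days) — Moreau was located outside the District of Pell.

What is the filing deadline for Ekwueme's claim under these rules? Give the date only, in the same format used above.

2025-07-15

Because discovery on 2020-07-06 post-dates the 2020-05-15 act, accrual under the later-of rule falls on 2020-07-06.
Adding the 4 years base period to 2020-07-06 gives a deadline of 2024-07-06, before any tolling.
The period was tolled for 374 days by the defendant's active military service (2024-05-19 to 2025-05-28), pushing the deadline to 2025-07-15.
The defendant's absence from the jurisdiction starting 2026-02-14 came too late — the period had run on 2025-07-15 — and so does not extend the deadline.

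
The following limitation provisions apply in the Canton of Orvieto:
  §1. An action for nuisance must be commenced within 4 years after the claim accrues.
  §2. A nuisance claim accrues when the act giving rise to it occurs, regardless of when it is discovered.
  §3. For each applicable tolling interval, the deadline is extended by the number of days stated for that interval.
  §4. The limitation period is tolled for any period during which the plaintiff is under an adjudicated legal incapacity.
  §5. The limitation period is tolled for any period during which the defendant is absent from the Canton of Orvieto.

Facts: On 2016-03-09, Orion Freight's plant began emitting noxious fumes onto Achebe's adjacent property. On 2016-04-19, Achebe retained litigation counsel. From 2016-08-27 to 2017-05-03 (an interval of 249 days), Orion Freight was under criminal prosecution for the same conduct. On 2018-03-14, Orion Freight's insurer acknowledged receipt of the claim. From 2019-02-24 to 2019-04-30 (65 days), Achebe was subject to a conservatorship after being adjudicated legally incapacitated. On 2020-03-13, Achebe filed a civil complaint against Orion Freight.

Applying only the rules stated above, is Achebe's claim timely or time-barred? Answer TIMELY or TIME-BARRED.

TIMELY

The claim accrued on 2016-03-09, when the wrongful act occurred.
Adding the 4 years base period to 2016-03-09 gives a deadline of 2020-03-09, before any tolling.
Because the plaintiff's legal incapacity ran from 2019-02-24 to 2019-04-30, the deadline is extended by 65 days to 2020-05-13.
Although a criminal prosecution ran from 2016-08-27 to 2017-05-03, the stated rules do not make that a tolling event, so it is disregarded.
Nothing else in the chronology tolls or restarts the period.
The 2020-03-13 filing precedes the 2020-05-13 deadline; the claim is timely.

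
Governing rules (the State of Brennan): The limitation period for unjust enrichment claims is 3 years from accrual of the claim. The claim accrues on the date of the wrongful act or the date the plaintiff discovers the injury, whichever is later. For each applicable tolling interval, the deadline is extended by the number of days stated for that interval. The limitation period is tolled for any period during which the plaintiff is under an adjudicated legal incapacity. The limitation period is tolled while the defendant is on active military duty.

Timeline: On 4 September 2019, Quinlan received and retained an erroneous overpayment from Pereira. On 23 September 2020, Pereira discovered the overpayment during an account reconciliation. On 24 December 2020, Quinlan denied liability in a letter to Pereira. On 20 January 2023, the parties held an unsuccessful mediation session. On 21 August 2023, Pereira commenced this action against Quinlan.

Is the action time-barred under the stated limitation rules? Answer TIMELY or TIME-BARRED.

TIMELY

Because discovery on 23 September 2020 post-dates the 4 September 2019 act, accrual under the later-of rule falls on 23 September 2020.
3 years from 23 September 2020 is 23 September 2023.
The other events in the timeline have no effect on the limitation period under the stated rules.
The 21 August 2023 filing precedes the 23 September 2023 deadline; the claim is timely.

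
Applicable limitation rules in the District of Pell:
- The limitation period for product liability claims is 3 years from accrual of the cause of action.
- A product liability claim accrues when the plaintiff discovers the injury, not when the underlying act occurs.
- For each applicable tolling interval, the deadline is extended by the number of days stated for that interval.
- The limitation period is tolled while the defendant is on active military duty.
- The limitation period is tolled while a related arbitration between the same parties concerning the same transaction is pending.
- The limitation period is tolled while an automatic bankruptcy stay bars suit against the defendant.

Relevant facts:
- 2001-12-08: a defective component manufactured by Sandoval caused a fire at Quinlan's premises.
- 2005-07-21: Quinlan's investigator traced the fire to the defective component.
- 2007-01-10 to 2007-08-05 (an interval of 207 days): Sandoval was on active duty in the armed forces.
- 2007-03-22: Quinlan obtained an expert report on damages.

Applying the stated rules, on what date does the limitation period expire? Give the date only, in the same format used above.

2009-02-13

The claim did not accrue until Quinlan discovered the injury on 2005-07-21; the 2001-12-08 act date does not start the clock under the stated rule.
Adding the 3 years base period to 2005-07-21 gives a deadline of 2008-07-21, before any tolling.
The defendant's active military service from 2007-01-10 to 2007-08-05 tolled the period for 207 days, extending the deadline to 2009-02-13.
Nothing else in the chronology tolls or restarts the period.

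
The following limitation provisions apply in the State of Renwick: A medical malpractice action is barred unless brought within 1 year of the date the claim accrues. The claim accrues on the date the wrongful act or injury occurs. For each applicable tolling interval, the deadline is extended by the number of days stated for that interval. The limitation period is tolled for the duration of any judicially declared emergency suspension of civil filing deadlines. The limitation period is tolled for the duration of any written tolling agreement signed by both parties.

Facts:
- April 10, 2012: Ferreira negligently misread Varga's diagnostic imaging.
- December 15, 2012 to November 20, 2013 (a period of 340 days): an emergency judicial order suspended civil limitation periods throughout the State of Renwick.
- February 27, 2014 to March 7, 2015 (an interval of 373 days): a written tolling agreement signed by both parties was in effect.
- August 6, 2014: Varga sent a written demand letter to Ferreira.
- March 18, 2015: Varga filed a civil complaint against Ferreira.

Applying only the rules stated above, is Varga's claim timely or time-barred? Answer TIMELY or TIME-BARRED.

TIMELY

The claim accrued on April 10, 2012, the date of the act.
The untolled deadline — 1 year after April 10, 2012 — is April 10, 2013.
The emergency suspension of filing deadlines from December 15, 2012 to November 20, 2013 tolled the period for 340 days, extending the deadline to March 16, 2014.
The written tolling agreement from February 27, 2014 to March 7, 2015 tolled the period for 373 days, extending the deadline to March 24, 2015.
None of the other events listed affects the running of the period under the stated rules.
Filing on March 18, 2015 beat the March 24, 2015 deadline — the action is timely.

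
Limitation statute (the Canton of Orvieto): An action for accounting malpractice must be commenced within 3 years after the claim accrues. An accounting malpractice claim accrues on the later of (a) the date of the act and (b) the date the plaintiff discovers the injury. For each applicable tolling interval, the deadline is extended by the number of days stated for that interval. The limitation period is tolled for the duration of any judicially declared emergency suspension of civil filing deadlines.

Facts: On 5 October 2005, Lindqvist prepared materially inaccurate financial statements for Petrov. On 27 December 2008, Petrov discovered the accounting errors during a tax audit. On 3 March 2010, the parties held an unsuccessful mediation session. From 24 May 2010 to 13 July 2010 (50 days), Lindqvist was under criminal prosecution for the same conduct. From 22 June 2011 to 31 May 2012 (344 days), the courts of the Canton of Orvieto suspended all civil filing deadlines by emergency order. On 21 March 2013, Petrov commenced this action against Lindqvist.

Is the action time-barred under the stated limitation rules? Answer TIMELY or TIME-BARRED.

TIME-BARRED

Because discovery on 27 December 2008 post-dates the 5 October 2005 act, accrual under the later-of rule falls on 27 December 2008.
3 years from 27 December 2008 is 27 December 2011.
The period was tolled for 344 days by the emergency suspension of filing deadlines (22 June 2011 to 31 May 2012), pushing the deadline to 5 December 2012.
Although a criminal prosecution ran from 24 May 2010 to 13 July 2010, the stated rules do not make that a tolling event, so it is disregarded.
The other events in the timeline have no effect on the limitation period under the stated rules.
Filing on 21 March 2013 missed the 5 December 2012 deadline — the action is time-barred.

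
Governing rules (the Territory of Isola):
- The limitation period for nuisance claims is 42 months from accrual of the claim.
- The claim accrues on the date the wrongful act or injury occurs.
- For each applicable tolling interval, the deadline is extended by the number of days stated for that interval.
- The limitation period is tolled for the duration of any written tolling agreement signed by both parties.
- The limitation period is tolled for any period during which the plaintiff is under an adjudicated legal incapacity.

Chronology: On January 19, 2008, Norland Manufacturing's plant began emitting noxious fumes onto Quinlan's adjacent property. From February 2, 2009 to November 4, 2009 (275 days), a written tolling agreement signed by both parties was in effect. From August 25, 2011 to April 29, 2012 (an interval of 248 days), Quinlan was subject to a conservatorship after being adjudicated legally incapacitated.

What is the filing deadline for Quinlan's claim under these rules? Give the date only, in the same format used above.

December 23, 2012

The limitation period began to run on January 19, 2008.
42 months from January 19, 2008 is July 19, 2011.
The written tolling agreement from February 2, 2009 to November 4, 2009 tolled the period for 275 days, extending the deadline to April 19, 2012.
The period was tolled for 248 days by the plaintiff's legal incapacity (August 25, 2011 to April 29, 2012), pushing the deadline to December 23, 2012.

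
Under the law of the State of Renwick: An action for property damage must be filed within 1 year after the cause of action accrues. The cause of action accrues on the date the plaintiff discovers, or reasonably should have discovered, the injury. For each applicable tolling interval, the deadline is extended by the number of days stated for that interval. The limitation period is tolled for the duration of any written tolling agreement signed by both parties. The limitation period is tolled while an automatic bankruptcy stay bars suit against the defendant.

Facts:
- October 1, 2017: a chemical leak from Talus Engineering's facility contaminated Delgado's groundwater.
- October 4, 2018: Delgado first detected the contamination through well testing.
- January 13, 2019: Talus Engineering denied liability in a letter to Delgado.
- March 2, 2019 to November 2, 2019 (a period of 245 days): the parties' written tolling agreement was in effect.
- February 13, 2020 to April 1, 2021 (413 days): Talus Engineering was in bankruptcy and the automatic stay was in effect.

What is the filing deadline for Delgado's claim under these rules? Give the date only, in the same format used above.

July 23, 2021

Under the discovery rule, the claim accrued on October 4, 2018, when Delgado discovered the injury — not on the October 1, 2017 date of the underlying act.
The untolled deadline — 1 year after October 4, 2018 — is October 4, 2019.
The written tolling agreement from March 2, 2019 to November 2, 2019 tolled the period for 245 days, extending the deadline to June 5, 2020.
The automatic bankruptcy stay from February 13, 2020 to April 1, 2021 tolled the period for 413 days, extending the deadline to July 23, 2021.
Nothing else in the chronology tolls or restarts the period.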